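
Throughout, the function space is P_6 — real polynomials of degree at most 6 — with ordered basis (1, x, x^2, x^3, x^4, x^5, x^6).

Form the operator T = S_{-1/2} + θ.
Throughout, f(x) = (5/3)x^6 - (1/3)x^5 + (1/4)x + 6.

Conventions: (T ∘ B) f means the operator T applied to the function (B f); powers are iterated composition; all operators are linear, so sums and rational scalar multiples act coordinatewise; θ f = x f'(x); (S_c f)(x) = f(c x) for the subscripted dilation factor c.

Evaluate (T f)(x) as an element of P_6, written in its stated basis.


S_{-1/2} f = (5/192)x^6 + (1/96)x^5 - (1/8)x + 6
θ f = 10x^6 - (5/3)x^5 + (1/4)x
(S_{-1/2} + θ) f = (1925/192)x^6 - (53/32)x^5 + (1/8)x + 6

g(x) = (1925/192)x^6 - (53/32)x^5 + (1/8)x + 6


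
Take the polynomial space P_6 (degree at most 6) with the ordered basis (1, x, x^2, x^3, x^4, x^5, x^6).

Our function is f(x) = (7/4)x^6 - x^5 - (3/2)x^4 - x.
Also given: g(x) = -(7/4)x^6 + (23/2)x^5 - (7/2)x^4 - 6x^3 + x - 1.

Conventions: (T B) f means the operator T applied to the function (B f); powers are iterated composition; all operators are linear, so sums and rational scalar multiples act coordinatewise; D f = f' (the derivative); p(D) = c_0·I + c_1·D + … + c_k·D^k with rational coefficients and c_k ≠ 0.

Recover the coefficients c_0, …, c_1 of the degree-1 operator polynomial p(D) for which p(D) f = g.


D^0 f = (7/4)x^6 - x^5 - (3/2)x^4 - x
D^1 f = (21/2)x^5 - 5x^4 - 6x^3 - 1
matching coefficients of g against c_0 f + c_1 Df + … from the top degree down determines the c_i
solution: c_0 = -1, c_1 = 1

c_0 = -1, c_1 = 1


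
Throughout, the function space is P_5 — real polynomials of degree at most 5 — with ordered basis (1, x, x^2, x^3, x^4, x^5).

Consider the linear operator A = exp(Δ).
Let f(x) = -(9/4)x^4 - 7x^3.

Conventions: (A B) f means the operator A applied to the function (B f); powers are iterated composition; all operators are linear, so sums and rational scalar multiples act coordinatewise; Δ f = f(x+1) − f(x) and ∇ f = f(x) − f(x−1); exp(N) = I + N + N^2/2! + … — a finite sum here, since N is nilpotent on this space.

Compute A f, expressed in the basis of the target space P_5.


g(x) = -(9/4)x^4 - 16x^3 - 48x^2 - 87x - 275/4

order-1 term: -9x^3 - (69/2)x^2 - 30x - 37/4
order-2 term: -(27/2)x^2 - 48x - 147/4
order-3 term: -9x - 41/2
order-4 term: -9/4
the series for exp(Δ) f terminates at order 4
exp(Δ) f = -(9/4)x^4 - 16x^3 - 48x^2 - 87x - 275/4


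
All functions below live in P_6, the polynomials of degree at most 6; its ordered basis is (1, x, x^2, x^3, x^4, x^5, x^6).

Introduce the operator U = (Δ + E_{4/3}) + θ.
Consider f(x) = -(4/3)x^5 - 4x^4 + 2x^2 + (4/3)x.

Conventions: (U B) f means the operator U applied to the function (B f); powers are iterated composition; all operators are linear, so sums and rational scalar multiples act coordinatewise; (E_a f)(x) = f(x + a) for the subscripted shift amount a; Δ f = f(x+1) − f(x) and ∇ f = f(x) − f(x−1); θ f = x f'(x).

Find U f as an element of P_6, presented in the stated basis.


Δ f = -(20/3)x^4 - (88/3)x^3 - (112/3)x^2 - (56/3)x - 2
E_{4/3} f = -(4/3)x^5 - (116/9)x^4 - (1216/27)x^3 - (5854/81)x^2 - (12716/243)x - 9424/729
(Δ + E_{4/3}) f = -(4/3)x^5 - (176/9)x^4 - (2008/27)x^3 - (8878/81)x^2 - (17252/243)x - 10882/729
θ f = -(20/3)x^5 - 16x^4 + 4x^2 + (4/3)x
((Δ + E_{4/3}) + θ) f = -8x^5 - (320/9)x^4 - (2008/27)x^3 - (8554/81)x^2 - (16928/243)x - 10882/729

the image equals g(x) = -8x^5 - (320/9)x^4 - (2008/27)x^3 - (8554/81)x^2 - (16928/243)x - 10882/729


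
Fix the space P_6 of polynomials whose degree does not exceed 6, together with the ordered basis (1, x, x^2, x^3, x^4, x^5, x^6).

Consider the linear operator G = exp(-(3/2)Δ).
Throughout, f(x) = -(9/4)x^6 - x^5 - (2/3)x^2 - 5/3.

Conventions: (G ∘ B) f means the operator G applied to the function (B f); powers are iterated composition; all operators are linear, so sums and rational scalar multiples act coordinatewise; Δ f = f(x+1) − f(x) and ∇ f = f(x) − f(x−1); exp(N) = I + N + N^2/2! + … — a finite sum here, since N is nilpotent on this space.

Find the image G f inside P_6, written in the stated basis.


order-1 term: (81/4)x^5 + (465/8)x^4 + (165/2)x^3 + (525/8)x^2 + (119/4)x + 47/8
order-2 term: -(1215/16)x^4 - (1305/4)x^3 - (9585/16)x^2 - (4275/8)x - 3075/16
order-3 term: (1215/8)x^3 + (11475/16)x^2 + (19845/16)x + 12285/16
order-4 term: -(10935/64)x^2 - (2835/4)x - 50625/64
order-5 term: (6561/64)x + 33777/128
order-6 term: -6561/256
the series for exp(-(3/2)Δ) f terminates at order 6
exp(-(3/2)Δ) f = -(9/4)x^6 + (77/4)x^5 - (285/16)x^4 - (735/8)x^3 + (2347/192)x^2 + (8285/64)x + 20791/768

the image equals g(x) = -(9/4)x^6 + (77/4)x^5 - (285/16)x^4 - (735/8)x^3 + (2347/192)x^2 + (8285/64)x + 20791/768


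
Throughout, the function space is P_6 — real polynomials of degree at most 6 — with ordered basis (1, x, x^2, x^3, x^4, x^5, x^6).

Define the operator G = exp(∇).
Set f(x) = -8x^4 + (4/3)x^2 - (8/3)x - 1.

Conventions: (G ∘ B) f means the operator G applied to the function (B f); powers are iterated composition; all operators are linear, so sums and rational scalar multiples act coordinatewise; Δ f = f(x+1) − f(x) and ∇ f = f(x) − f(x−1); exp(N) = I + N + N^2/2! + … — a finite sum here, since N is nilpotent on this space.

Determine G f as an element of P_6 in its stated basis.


order-1 term: -32x^3 + 48x^2 - (88/3)x + 4
order-2 term: -48x^2 + 96x - 164/3
order-3 term: -32x + 48
order-4 term: -8
the series for exp(∇) f terminates at order 4
exp(∇) f = -8x^4 - 32x^3 + (4/3)x^2 + 32x - 35/3

the image equals g(x) = -8x^4 - 32x^3 + (4/3)x^2 + 32x - 35/3


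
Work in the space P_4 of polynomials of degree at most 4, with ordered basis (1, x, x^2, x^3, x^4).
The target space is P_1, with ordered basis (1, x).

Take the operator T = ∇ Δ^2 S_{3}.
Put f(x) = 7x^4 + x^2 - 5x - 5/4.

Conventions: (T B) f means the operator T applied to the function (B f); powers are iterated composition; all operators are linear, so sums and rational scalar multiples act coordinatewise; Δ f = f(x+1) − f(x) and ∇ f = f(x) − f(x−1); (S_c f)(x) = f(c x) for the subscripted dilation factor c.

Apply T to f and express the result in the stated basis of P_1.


the result is g(x) = 13608x + 6804

S_{3} f = 567x^4 + 9x^2 - 15x - 5/4
Δ S_{3} f = 2268x^3 + 3402x^2 + 2286x + 561
Δ Δ S_{3} f = 6804x^2 + 13608x + 7956
∇ Δ^2 S_{3} f = 13608x + 6804


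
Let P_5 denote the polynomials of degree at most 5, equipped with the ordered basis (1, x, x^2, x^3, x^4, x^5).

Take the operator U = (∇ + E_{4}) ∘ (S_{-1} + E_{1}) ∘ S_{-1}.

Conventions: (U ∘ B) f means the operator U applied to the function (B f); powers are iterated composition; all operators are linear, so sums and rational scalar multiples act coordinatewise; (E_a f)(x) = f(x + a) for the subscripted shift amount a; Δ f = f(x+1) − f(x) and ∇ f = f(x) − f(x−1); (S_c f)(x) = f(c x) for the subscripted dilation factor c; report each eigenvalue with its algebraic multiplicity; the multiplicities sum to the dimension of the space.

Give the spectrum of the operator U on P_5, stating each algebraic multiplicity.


image of 1: 2
image of x: -1
image of x^2: 2x^2 + 22x + 41
image of x^3: -3x^2 - 33x - 61
image of x^4: 2x^4 + 44x^3 + 246x^2 + 764x + 881
image of x^5: -5x^4 - 110x^3 - 610x^2 - 1855x - 2101
the matrix is upper triangular; its diagonal is (2, 0, 2, 0, 2, 0)
for a triangular matrix the eigenvalues are the diagonal entries, with algebraic multiplicity their repetition count

λ = 0 (multiplicity 3), λ = 2 (multiplicity 3)


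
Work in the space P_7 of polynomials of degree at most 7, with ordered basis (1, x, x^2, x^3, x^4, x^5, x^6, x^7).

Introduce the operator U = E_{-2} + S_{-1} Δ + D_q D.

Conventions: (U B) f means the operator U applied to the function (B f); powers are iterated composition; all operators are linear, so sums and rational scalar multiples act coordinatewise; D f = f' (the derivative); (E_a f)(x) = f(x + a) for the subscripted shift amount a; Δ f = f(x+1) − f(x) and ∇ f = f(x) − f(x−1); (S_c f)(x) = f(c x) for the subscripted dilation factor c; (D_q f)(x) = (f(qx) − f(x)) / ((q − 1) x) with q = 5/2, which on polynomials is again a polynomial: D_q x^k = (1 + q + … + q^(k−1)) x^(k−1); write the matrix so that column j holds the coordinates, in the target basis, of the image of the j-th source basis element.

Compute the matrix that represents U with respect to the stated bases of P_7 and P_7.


image of 1: 1
image of x: x - 1
image of x^2: x^2 - 6x + 7
image of x^3: x^3 - 3x^2 + (39/2)x - 7
image of x^4: x^4 - 12x^3 + 69x^2 - 36x + 17
image of x^5: x^5 - 5x^4 + (1255/8)x^3 - 70x^2 + 75x - 31
image of x^6: x^6 - 18x^5 + (3693/8)x^4 - 180x^3 + 255x^2 - 198x + 65
image of x^7: x^7 - 7x^6 + (38325/32)x^5 - 245x^4 + 525x^3 - 651x^2 + 441x - 127
each image's coordinates form column j of the matrix

the matrix is [[1, -1, 7, -7, 17, -31, 65, -127]; [0, 1, -6, 39/2, -36, 75, -198, 441]; [0, 0, 1, -3, 69, -70, 255, -651]; [0, 0, 0, 1, -12, 1255/8, -180, 525]; [0, 0, 0, 0, 1, -5, 3693/8, -245]; [0, 0, 0, 0, 0, 1, -18, 38325/32]; [0, 0, 0, 0, 0, 0, 1, -7]; [0, 0, 0, 0, 0, 0, 0, 1]] (rows listed top to bottom)


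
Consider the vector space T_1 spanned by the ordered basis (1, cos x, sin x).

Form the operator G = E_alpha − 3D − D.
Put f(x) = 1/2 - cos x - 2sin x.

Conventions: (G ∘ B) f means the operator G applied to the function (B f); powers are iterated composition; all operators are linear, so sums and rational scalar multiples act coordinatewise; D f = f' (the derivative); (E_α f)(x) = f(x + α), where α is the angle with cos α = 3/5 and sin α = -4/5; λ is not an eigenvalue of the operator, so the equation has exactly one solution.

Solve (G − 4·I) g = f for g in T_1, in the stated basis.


write g with unknown coordinates in the stated basis and equate coefficients in (G − 4·I) g = f
solving from the highest basis element down gives g = -1/6 - (31/173)cos x + (58/173)sin x
check: G g = -1/6 - (297/173)cos x - (114/173)sin x
so G g − 4·g = 1/2 - cos x - 2sin x = f ✓

g(x) = -1/6 - (31/173)cos x + (58/173)sin x


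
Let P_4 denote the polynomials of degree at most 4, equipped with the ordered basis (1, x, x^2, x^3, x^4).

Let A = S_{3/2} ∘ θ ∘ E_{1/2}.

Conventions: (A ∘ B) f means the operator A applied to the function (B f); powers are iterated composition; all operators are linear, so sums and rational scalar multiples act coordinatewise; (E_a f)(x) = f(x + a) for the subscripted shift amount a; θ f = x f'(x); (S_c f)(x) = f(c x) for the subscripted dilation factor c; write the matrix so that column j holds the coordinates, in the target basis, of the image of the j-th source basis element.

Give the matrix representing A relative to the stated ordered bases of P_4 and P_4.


image of 1: 0
image of x: (3/2)x
image of x^2: (9/2)x^2 + (3/2)x
image of x^3: (81/8)x^3 + (27/4)x^2 + (9/8)x
image of x^4: (81/4)x^4 + (81/4)x^3 + (27/4)x^2 + (3/4)x
each image's coordinates form column j of the matrix

the matrix is [[0, 0, 0, 0, 0]; [0, 3/2, 3/2, 9/8, 3/4]; [0, 0, 9/2, 27/4, 27/4]; [0, 0, 0, 81/8, 81/4]; [0, 0, 0, 0, 81/4]] (rows listed top to bottom)


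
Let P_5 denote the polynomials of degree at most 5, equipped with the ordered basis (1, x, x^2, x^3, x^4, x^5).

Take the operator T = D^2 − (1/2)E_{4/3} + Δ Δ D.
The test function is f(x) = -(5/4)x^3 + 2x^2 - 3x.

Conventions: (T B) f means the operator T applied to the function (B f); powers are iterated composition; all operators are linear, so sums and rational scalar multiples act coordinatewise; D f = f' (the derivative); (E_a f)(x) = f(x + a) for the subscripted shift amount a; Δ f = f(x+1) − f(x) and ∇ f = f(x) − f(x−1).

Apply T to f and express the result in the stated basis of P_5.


the image equals g(x) = (5/8)x^3 + (3/2)x^2 - (16/3)x - 97/54

D f = -(15/4)x^2 + 4x - 3
D D f = -(15/2)x + 4
E_{4/3} f = -(5/4)x^3 - 3x^2 - (13/3)x - 92/27
(-(1/2)E_{4/3}) f = (5/8)x^3 + (3/2)x^2 + (13/6)x + 46/27
D f = -(15/4)x^2 + 4x - 3
Δ D f = -(15/2)x + 1/4
Δ Δ D f = -15/2
(D^2 − (1/2)E_{4/3} + Δ Δ D) f = (5/8)x^3 + (3/2)x^2 - (16/3)x - 97/54


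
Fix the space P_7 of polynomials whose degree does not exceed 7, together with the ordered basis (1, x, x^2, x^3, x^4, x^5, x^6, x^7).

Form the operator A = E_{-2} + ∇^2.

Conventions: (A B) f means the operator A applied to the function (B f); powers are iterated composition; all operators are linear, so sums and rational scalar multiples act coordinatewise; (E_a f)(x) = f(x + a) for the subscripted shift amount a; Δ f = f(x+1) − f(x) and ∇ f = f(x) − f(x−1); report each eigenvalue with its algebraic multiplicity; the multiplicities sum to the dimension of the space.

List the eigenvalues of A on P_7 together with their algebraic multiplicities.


λ = 1 (multiplicity 8)

image of 1: 1
image of x: x - 2
image of x^2: x^2 - 4x + 6
image of x^3: x^3 - 6x^2 + 18x - 14
image of x^4: x^4 - 8x^3 + 36x^2 - 56x + 30
image of x^5: x^5 - 10x^4 + 60x^3 - 140x^2 + 150x - 62
image of x^6: x^6 - 12x^5 + 90x^4 - 280x^3 + 450x^2 - 372x + 126
image of x^7: x^7 - 14x^6 + 126x^5 - 490x^4 + 1050x^3 - 1302x^2 + 882x - 254
the matrix is upper triangular; its diagonal is (1, 1, 1, 1, 1, 1, 1, 1)
for a triangular matrix the eigenvalues are the diagonal entries, with algebraic multiplicity their repetition count


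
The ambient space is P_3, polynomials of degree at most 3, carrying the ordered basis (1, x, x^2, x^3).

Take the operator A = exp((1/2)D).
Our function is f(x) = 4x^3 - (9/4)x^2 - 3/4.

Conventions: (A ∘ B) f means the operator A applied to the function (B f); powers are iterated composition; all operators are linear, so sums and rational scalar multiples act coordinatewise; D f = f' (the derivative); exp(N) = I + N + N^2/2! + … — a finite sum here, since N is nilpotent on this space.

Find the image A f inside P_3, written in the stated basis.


g(x) = 4x^3 + (15/4)x^2 + (3/4)x - 13/16

order-1 term: 6x^2 - (9/4)x
order-2 term: 3x - 9/16
order-3 term: 1/2
the series for exp((1/2)D) f terminates at order 3
exp((1/2)D) f = 4x^3 + (15/4)x^2 + (3/4)x - 13/16


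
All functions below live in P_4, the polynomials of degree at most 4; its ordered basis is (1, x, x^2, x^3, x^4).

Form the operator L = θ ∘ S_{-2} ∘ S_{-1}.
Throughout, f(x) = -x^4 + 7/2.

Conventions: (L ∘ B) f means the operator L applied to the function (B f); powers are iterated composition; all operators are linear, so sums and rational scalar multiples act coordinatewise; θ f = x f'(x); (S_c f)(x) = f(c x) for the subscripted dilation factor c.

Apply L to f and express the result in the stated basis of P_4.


the image equals g(x) = -64x^4

S_{-1} f = -x^4 + 7/2
S_{-2} S_{-1} f = -16x^4 + 7/2
θ S_{-2} S_{-1} f = -64x^4


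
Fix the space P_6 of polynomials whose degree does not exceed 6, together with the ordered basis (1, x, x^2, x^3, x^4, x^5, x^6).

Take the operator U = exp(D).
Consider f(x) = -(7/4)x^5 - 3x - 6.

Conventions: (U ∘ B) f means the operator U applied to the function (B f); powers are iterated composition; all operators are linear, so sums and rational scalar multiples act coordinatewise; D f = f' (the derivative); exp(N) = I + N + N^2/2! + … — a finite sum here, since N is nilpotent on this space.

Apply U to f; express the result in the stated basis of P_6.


the result is g(x) = -(7/4)x^5 - (35/4)x^4 - (35/2)x^3 - (35/2)x^2 - (47/4)x - 43/4

order-1 term: -(35/4)x^4 - 3
order-2 term: -(35/2)x^3
order-3 term: -(35/2)x^2
order-4 term: -(35/4)x
order-5 term: -7/4
the series for exp(D) f terminates at order 5
exp(D) f = -(7/4)x^5 - (35/4)x^4 - (35/2)x^3 - (35/2)x^2 - (47/4)x - 43/4


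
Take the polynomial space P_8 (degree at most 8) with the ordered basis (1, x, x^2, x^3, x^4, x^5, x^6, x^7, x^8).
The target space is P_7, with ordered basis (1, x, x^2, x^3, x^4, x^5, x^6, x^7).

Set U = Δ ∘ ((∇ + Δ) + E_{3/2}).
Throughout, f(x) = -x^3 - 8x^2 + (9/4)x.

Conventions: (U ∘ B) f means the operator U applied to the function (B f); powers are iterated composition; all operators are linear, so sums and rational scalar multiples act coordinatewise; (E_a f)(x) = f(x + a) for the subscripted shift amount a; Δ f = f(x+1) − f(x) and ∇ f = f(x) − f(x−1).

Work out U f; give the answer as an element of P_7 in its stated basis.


the image equals g(x) = -3x^2 - 40x - 80

∇ f = -3x^2 - 13x + 37/4
Δ f = -3x^2 - 19x - 27/4
(∇ + Δ) f = -6x^2 - 32x + 5/2
E_{3/2} f = -x^3 - (25/2)x^2 - (57/2)x - 18
((∇ + Δ) + E_{3/2}) f = -x^3 - (37/2)x^2 - (121/2)x - 31/2
Δ ((∇ + Δ) + E_{3/2}) f = -3x^2 - 40x - 80


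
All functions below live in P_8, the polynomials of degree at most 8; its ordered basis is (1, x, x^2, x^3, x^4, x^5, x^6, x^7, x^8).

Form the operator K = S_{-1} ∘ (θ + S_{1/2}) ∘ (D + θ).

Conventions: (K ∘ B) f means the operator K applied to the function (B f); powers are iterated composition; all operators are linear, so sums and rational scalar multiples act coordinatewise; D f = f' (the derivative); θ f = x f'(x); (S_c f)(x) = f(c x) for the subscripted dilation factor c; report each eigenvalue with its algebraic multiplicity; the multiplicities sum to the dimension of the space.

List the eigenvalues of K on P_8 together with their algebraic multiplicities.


image of 1: 0
image of x: -(3/2)x + 1
image of x^2: (9/2)x^2 - 3x
image of x^3: -(75/8)x^3 + (27/4)x^2
image of x^4: (65/4)x^4 - (25/2)x^3
image of x^5: -(805/32)x^5 + (325/16)x^4
image of x^6: (1155/32)x^6 - (483/16)x^5
image of x^7: -(6279/128)x^7 + (2695/64)x^6
image of x^8: (2049/32)x^8 - (897/16)x^7
the matrix is upper triangular; its diagonal is (0, -3/2, 9/2, -75/8, 65/4, -805/32, 1155/32, -6279/128, 2049/32)
for a triangular matrix the eigenvalues are the diagonal entries, with algebraic multiplicity their repetition count

λ = -6279/128 (multiplicity 1), λ = -805/32 (multiplicity 1), λ = -75/8 (multiplicity 1), λ = -3/2 (multiplicity 1), λ = 0 (multiplicity 1), λ = 9/2 (multiplicity 1), λ = 65/4 (multiplicity 1), λ = 1155/32 (multiplicity 1), λ = 2049/32 (multiplicity 1)


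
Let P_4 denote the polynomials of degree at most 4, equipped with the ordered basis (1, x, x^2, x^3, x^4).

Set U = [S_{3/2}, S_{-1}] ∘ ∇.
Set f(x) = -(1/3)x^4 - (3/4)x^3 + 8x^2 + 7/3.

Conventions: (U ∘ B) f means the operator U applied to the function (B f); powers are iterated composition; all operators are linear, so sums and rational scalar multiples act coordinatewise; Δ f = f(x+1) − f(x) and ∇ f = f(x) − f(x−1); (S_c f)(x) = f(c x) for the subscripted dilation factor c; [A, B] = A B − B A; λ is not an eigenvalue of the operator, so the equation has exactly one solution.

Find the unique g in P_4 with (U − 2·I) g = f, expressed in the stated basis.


write g with unknown coordinates in the stated basis and equate coefficients in (U − 2·I) g = f
solving from the highest basis element down gives g = (1/6)x^4 + (3/8)x^3 - 4x^2 - 7/6
check: U g = 0
so U g − 2·g = -(1/3)x^4 - (3/4)x^3 + 8x^2 + 7/3 = f ✓

g(x) = (1/6)x^4 + (3/8)x^3 - 4x^2 - 7/6


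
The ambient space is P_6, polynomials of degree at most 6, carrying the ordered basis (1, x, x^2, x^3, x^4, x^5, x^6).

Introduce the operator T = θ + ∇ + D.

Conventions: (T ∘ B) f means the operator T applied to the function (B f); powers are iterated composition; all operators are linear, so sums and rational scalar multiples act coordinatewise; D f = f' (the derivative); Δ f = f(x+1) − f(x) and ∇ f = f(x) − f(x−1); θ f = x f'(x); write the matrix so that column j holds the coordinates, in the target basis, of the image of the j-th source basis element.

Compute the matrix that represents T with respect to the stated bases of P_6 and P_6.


image of 1: 0
image of x: x + 2
image of x^2: 2x^2 + 4x - 1
image of x^3: 3x^3 + 6x^2 - 3x + 1
image of x^4: 4x^4 + 8x^3 - 6x^2 + 4x - 1
image of x^5: 5x^5 + 10x^4 - 10x^3 + 10x^2 - 5x + 1
image of x^6: 6x^6 + 12x^5 - 15x^4 + 20x^3 - 15x^2 + 6x - 1
each image's coordinates form column j of the matrix

the matrix is [[0, 2, -1, 1, -1, 1, -1]; [0, 1, 4, -3, 4, -5, 6]; [0, 0, 2, 6, -6, 10, -15]; [0, 0, 0, 3, 8, -10, 20]; [0, 0, 0, 0, 4, 10, -15]; [0, 0, 0, 0, 0, 5, 12]; [0, 0, 0, 0, 0, 0, 6]] (rows listed top to bottom)


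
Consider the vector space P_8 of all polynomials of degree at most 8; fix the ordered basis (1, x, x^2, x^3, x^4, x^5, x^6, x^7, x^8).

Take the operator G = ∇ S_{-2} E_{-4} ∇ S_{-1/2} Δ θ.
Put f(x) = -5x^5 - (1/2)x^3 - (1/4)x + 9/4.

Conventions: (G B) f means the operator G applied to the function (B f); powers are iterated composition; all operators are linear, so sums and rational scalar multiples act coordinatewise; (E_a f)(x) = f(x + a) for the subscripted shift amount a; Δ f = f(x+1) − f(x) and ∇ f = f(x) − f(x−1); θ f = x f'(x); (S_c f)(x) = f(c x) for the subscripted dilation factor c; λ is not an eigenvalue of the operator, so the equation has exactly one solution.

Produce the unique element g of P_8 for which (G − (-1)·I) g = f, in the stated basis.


g(x) = -5x^5 - (1/2)x^3 - 750x^2 - (13501/4)x - 15759/4

write g with unknown coordinates in the stated basis and equate coefficients in (G − (-1)·I) g = f
solving from the highest basis element down gives g = -5x^5 - (1/2)x^3 - 750x^2 - (13501/4)x - 15759/4
check: G g = 750x^2 + 3375x + 3942
so G g − (-1)·g = -5x^5 - (1/2)x^3 - (1/4)x + 9/4 = f ✓


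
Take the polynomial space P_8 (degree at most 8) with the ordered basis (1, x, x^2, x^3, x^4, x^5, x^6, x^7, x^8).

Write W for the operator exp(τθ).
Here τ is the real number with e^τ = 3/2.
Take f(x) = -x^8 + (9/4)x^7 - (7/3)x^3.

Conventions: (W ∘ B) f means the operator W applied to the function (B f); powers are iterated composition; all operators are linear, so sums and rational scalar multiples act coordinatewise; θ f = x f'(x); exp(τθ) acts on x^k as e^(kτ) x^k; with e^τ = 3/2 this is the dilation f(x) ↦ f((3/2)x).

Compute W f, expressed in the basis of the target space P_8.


exp(τθ) x^k = e^(kτ) x^k; with e^τ = 3/2 this sends x^k to (3/2)^k x^k
x^3 ↦ 27/8 x^3
x^7 ↦ 2187/128 x^7
x^8 ↦ 6561/256 x^8
applying this coordinatewise to f: exp(τθ) f = -(6561/256)x^8 + (19683/512)x^7 - (63/8)x^3

the result is g(x) = -(6561/256)x^8 + (19683/512)x^7 - (63/8)x^3


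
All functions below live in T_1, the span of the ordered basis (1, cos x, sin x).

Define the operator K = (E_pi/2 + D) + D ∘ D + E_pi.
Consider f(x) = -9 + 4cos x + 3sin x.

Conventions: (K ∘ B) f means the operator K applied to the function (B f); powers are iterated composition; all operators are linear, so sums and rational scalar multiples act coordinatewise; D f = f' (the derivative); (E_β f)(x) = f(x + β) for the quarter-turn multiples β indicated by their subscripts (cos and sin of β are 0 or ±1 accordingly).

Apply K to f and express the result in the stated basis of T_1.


E_pi/2 f = -9 + 3cos x - 4sin x
D f = 3cos x - 4sin x
(E_pi/2 + D) f = -9 + 6cos x - 8sin x
D f = 3cos x - 4sin x
D D f = -4cos x - 3sin x
E_pi f = -9 - 4cos x - 3sin x
((E_pi/2 + D) + D ∘ D + E_pi) f = -18 - 2cos x - 14sin x

the result is g(x) = -18 - 2cos x - 14sin x


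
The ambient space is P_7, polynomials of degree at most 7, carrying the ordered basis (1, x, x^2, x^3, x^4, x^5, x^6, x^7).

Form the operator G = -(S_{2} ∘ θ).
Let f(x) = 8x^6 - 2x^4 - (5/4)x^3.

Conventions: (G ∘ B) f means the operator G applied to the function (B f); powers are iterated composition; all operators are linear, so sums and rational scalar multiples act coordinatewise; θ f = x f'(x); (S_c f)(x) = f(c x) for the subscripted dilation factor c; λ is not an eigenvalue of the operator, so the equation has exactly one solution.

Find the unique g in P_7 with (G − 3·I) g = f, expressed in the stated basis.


write g with unknown coordinates in the stated basis and equate coefficients in (G − 3·I) g = f
solving from the highest basis element down gives g = -(8/387)x^6 + (2/67)x^4 + (5/108)x^3
check: G g = (1024/129)x^6 - (128/67)x^4 - (10/9)x^3
so G g − 3·g = 8x^6 - 2x^4 - (5/4)x^3 = f ✓

g(x) = -(8/387)x^6 + (2/67)x^4 + (5/108)x^3


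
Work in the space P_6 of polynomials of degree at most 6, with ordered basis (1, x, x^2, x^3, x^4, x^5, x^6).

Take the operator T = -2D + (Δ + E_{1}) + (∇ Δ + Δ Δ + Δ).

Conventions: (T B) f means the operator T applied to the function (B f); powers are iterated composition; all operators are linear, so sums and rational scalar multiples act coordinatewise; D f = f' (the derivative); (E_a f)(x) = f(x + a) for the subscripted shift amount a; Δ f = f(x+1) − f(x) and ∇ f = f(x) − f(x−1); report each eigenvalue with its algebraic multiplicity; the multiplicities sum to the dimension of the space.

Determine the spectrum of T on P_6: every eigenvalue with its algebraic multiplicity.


image of 1: 1
image of x: x + 1
image of x^2: x^2 + 2x + 7
image of x^3: x^3 + 3x^2 + 21x + 9
image of x^4: x^4 + 4x^3 + 42x^2 + 36x + 19
image of x^5: x^5 + 5x^4 + 70x^3 + 90x^2 + 95x + 33
image of x^6: x^6 + 6x^5 + 105x^4 + 180x^3 + 285x^2 + 198x + 67
the matrix is upper triangular; its diagonal is (1, 1, 1, 1, 1, 1, 1)
for a triangular matrix the eigenvalues are the diagonal entries, with algebraic multiplicity their repetition count

λ = 1 (multiplicity 7)


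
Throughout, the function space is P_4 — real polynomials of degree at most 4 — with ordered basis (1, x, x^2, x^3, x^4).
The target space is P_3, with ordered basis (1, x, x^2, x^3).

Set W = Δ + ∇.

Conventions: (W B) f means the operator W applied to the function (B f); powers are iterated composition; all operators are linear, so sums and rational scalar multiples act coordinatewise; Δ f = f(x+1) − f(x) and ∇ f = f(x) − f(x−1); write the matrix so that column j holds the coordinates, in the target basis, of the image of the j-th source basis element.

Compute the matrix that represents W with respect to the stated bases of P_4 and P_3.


image of 1: 0
image of x: 2
image of x^2: 4x
image of x^3: 6x^2 + 2
image of x^4: 8x^3 + 8x
each image's coordinates form column j of the matrix

the matrix is [[0, 2, 0, 2, 0]; [0, 0, 4, 0, 8]; [0, 0, 0, 6, 0]; [0, 0, 0, 0, 8]] (rows listed top to bottom)


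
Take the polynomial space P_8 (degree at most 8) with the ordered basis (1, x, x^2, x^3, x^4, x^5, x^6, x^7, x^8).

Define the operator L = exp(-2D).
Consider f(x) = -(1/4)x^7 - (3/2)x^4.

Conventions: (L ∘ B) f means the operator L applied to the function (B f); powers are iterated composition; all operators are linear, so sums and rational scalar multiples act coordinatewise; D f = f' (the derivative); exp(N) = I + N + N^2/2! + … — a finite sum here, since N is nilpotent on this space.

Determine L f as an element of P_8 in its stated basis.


the result is g(x) = -(1/4)x^7 + (7/2)x^6 - 21x^5 + (137/2)x^4 - 128x^3 + 132x^2 - 64x + 8

order-1 term: (7/2)x^6 + 12x^3
order-2 term: -21x^5 - 36x^2
order-3 term: 70x^4 + 48x
order-4 term: -140x^3 - 24
order-5 term: 168x^2
order-6 term: -112x
order-7 term: 32
the series for exp(-2D) f terminates at order 7
exp(-2D) f = -(1/4)x^7 + (7/2)x^6 - 21x^5 + (137/2)x^4 - 128x^3 + 132x^2 - 64x + 8


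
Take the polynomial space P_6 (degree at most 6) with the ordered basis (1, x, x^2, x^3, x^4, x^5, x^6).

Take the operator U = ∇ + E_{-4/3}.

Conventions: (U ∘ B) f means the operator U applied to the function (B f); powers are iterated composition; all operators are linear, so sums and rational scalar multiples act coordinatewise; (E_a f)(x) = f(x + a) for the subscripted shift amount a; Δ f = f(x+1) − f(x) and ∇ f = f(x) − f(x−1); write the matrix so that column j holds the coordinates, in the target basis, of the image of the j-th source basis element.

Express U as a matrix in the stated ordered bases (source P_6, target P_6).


the matrix is [[1, -1/3, 7/9, -37/27, 175/81, -781/243, 3367/729]; [0, 1, -2/3, 7/3, -148/27, 875/81, -1562/81]; [0, 0, 1, -1, 14/3, -370/27, 875/27]; [0, 0, 0, 1, -4/3, 70/9, -740/27]; [0, 0, 0, 0, 1, -5/3, 35/3]; [0, 0, 0, 0, 0, 1, -2]; [0, 0, 0, 0, 0, 0, 1]] (rows listed top to bottom)

image of 1: 1
image of x: x - 1/3
image of x^2: x^2 - (2/3)x + 7/9
image of x^3: x^3 - x^2 + (7/3)x - 37/27
image of x^4: x^4 - (4/3)x^3 + (14/3)x^2 - (148/27)x + 175/81
image of x^5: x^5 - (5/3)x^4 + (70/9)x^3 - (370/27)x^2 + (875/81)x - 781/243
image of x^6: x^6 - 2x^5 + (35/3)x^4 - (740/27)x^3 + (875/27)x^2 - (1562/81)x + 3367/729
each image's coordinates form column j of the matrix


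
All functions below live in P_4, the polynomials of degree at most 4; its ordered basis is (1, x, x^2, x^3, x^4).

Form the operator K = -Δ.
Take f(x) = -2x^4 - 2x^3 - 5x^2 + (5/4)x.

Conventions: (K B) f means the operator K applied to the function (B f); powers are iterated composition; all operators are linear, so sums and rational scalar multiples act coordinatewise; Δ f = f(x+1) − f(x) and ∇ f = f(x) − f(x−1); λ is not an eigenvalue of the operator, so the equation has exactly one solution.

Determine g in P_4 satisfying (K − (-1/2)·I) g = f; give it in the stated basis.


write g with unknown coordinates in the stated basis and equate coefficients in (K − (-1/2)·I) g = f
solving from the highest basis element down gives g = -4x^4 - 36x^3 - 274x^2 - (2683/2)x - 3311
check: K g = 16x^3 + 132x^2 + 672x + 3311/2
so K g − (-1/2)·g = -2x^4 - 2x^3 - 5x^2 + (5/4)x = f ✓

the image equals g(x) = -4x^4 - 36x^3 - 274x^2 - (2683/2)x - 3311


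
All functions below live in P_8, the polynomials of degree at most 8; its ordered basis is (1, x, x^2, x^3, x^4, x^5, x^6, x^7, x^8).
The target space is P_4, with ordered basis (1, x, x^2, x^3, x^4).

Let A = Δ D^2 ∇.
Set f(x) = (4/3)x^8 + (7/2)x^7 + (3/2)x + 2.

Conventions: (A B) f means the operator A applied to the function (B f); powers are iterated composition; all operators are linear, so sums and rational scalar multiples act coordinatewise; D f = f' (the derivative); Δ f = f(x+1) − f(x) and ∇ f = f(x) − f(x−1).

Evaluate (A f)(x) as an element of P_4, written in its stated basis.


∇ f = (32/3)x^7 - (77/6)x^6 + (7/6)x^5 + (175/6)x^4 - (287/6)x^3 + (217/6)x^2 - (83/6)x + 11/3
D ∇ f = (224/3)x^6 - 77x^5 + (35/6)x^4 + (350/3)x^3 - (287/2)x^2 + (217/3)x - 83/6
D D ∇ f = 448x^5 - 385x^4 + (70/3)x^3 + 350x^2 - 287x + 217/3
Δ D^2 ∇ f = 2240x^4 + 2940x^3 + 2240x^2 + 1470x + 448/3

g(x) = 2240x^4 + 2940x^3 + 2240x^2 + 1470x + 448/3


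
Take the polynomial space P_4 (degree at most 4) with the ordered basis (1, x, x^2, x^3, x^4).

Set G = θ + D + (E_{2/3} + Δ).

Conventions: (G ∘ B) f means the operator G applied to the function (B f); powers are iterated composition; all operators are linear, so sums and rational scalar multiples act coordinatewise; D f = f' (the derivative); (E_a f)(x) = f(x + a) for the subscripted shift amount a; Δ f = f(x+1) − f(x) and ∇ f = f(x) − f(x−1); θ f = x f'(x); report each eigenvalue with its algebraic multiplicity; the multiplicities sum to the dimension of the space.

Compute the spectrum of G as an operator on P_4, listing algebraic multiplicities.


λ = 1 (multiplicity 1), λ = 2 (multiplicity 1), λ = 3 (multiplicity 1), λ = 4 (multiplicity 1), λ = 5 (multiplicity 1)

image of 1: 1
image of x: 2x + 8/3
image of x^2: 3x^2 + (16/3)x + 13/9
image of x^3: 4x^3 + 8x^2 + (13/3)x + 35/27
image of x^4: 5x^4 + (32/3)x^3 + (26/3)x^2 + (140/27)x + 97/81
the matrix is upper triangular; its diagonal is (1, 2, 3, 4, 5)
for a triangular matrix the eigenvalues are the diagonal entries, with algebraic multiplicity their repetition count


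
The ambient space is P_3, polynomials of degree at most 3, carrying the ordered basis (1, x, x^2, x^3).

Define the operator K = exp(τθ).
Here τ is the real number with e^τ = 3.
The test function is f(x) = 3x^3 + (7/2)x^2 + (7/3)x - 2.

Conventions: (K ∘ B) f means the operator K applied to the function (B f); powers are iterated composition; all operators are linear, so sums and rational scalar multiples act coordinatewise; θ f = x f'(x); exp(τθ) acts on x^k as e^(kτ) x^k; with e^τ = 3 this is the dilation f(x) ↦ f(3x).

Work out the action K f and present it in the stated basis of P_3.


exp(τθ) x^k = e^(kτ) x^k; with e^τ = 3 this sends x^k to 3^k x^k
x ↦ 3 x
x^2 ↦ 9 x^2
x^3 ↦ 27 x^3
applying this coordinatewise to f: exp(τθ) f = 81x^3 + (63/2)x^2 + 7x - 2

the result is g(x) = 81x^3 + (63/2)x^2 + 7x - 2


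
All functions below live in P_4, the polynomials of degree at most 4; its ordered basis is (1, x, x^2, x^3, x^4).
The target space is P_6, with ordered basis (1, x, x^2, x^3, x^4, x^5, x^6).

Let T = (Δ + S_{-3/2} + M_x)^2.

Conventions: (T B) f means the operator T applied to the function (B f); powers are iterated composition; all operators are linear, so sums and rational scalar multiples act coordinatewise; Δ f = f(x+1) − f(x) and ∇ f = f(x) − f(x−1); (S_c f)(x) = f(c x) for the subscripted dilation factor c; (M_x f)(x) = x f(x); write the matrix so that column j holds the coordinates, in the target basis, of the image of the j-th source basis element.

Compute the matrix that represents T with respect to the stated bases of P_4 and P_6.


the matrix is [[2, 1/2, 25/4, 37/8, 337/16]; [-1/2, 21/4, 11/2, -29/8, 177/4]; [1, 3/4, 161/16, 45/8, 559/8]; [0, 1, -9/8, 1177/64, 91/4]; [0, 0, 1, 27/16, 8865/256]; [0, 0, 0, 1, -81/32]; [0, 0, 0, 0, 1]] (rows listed top to bottom)

image of 1: x^2 - (1/2)x + 2
image of x: x^3 + (3/4)x^2 + (21/4)x + 1/2
image of x^2: x^4 - (9/8)x^3 + (161/16)x^2 + (11/2)x + 25/4
image of x^3: x^5 + (27/16)x^4 + (1177/64)x^3 + (45/8)x^2 - (29/8)x + 37/8
image of x^4: x^6 - (81/32)x^5 + (8865/256)x^4 + (91/4)x^3 + (559/8)x^2 + (177/4)x + 337/16
each image's coordinates form column j of the matrix


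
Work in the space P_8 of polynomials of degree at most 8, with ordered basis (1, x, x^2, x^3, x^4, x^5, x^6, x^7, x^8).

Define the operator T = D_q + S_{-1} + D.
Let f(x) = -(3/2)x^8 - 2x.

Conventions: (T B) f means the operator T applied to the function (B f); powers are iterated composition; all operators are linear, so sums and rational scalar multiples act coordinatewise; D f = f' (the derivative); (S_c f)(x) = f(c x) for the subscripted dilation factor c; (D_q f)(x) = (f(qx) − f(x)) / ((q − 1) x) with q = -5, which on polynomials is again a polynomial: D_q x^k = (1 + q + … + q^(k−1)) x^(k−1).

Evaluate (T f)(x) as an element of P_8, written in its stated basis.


D_q f = 97656x^7 - 2
S_{-1} f = -(3/2)x^8 + 2x
D f = -12x^7 - 2
(D_q + S_{-1} + D) f = -(3/2)x^8 + 97644x^7 + 2x - 4

the result is g(x) = -(3/2)x^8 + 97644x^7 + 2x - 4


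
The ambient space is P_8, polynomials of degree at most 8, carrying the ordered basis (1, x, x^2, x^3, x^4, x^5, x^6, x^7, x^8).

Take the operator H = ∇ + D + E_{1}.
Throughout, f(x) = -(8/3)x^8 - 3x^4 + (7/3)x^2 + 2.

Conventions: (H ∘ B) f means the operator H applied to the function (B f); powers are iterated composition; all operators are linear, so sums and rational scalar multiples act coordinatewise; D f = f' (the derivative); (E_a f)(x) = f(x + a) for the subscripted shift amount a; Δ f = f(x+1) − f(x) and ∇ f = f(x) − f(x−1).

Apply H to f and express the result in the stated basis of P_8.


the result is g(x) = -(8/3)x^8 - 64x^7 - (896/3)x^5 - 3x^4 - (1004/3)x^3 + (7/3)x^2 - (158/3)x + 2

∇ f = -(64/3)x^7 + (224/3)x^6 - (448/3)x^5 + (560/3)x^4 - (484/3)x^3 + (278/3)x^2 - (86/3)x + 10/3
D f = -(64/3)x^7 - 12x^3 + (14/3)x
E_{1} f = -(8/3)x^8 - (64/3)x^7 - (224/3)x^6 - (448/3)x^5 - (569/3)x^4 - (484/3)x^3 - (271/3)x^2 - (86/3)x - 4/3
(∇ + D + E_{1}) f = -(8/3)x^8 - 64x^7 - (896/3)x^5 - 3x^4 - (1004/3)x^3 + (7/3)x^2 - (158/3)x + 2


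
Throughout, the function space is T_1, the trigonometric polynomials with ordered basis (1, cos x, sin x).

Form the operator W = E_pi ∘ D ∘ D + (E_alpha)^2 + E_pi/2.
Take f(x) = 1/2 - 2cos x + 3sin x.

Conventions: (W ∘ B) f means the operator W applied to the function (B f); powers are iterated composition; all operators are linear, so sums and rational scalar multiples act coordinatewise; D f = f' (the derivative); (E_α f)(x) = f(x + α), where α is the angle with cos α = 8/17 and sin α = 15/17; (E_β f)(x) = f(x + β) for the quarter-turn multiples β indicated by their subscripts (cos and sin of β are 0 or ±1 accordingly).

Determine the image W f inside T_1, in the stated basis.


the image equals g(x) = 1 + (1331/289)cos x + (1442/289)sin x

D f = 3cos x + 2sin x
D D f = 2cos x - 3sin x
E_pi D D f = -2cos x + 3sin x
E_alpha f = 1/2 + (29/17)cos x + (54/17)sin x
E_alpha E_alpha f = 1/2 + (1042/289)cos x - (3/289)sin x
E_pi/2 f = 1/2 + 3cos x + 2sin x
(E_pi ∘ D ∘ D + (E_alpha)^2 + E_pi/2) f = 1 + (1331/289)cos x + (1442/289)sin x


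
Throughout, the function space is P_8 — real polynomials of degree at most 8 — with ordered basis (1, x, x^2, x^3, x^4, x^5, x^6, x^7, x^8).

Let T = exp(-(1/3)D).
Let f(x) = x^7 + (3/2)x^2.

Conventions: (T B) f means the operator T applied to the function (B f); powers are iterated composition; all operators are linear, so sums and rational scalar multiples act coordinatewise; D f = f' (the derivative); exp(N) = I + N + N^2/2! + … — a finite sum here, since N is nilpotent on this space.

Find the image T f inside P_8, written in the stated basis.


g(x) = x^7 - (7/3)x^6 + (7/3)x^5 - (35/27)x^4 + (35/81)x^3 + (229/162)x^2 - (722/729)x + 727/4374

order-1 term: -(7/3)x^6 - x
order-2 term: (7/3)x^5 + 1/6
order-3 term: -(35/27)x^4
order-4 term: (35/81)x^3
order-5 term: -(7/81)x^2
order-6 term: (7/729)x
order-7 term: -1/2187
the series for exp(-(1/3)D) f terminates at order 7
exp(-(1/3)D) f = x^7 - (7/3)x^6 + (7/3)x^5 - (35/27)x^4 + (35/81)x^3 + (229/162)x^2 - (722/729)x + 727/4374


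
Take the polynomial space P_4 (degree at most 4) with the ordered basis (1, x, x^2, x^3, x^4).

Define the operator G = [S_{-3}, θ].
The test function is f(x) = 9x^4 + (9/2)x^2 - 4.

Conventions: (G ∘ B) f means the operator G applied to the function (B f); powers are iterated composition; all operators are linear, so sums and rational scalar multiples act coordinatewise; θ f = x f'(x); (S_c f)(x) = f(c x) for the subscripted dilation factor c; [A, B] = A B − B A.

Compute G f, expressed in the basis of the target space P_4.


θ f = 36x^4 + 9x^2
S_{-3} θ f = 2916x^4 + 81x^2
S_{-3} f = 729x^4 + (81/2)x^2 - 4
θ S_{-3} f = 2916x^4 + 81x^2
[S_{-3}, θ] f = 0

g(x) = 0


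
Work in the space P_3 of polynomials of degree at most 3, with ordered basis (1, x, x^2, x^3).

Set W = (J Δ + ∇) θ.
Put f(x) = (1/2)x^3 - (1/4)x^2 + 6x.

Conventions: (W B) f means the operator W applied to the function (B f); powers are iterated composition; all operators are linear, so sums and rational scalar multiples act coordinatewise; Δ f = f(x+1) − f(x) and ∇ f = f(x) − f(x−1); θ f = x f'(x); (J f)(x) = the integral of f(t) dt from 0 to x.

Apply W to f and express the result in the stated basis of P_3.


the result is g(x) = (3/2)x^3 + (25/4)x^2 + (3/2)x + 8

θ f = (3/2)x^3 - (1/2)x^2 + 6x
Δ θ f = (9/2)x^2 + (7/2)x + 7
J Δ θ f = (3/2)x^3 + (7/4)x^2 + 7x
∇ θ f = (9/2)x^2 - (11/2)x + 8
(J Δ + ∇) θ f = (3/2)x^3 + (25/4)x^2 + (3/2)x + 8


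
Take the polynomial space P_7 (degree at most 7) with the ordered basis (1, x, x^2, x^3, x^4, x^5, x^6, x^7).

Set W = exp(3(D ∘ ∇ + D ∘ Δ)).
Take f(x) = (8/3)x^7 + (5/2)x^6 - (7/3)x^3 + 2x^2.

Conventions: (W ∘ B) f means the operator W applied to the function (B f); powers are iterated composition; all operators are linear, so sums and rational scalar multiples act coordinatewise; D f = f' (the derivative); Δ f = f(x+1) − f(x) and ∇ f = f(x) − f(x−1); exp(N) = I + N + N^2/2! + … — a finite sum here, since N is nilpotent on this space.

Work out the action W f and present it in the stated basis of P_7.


order-1 term: 672x^5 + 450x^4 + 2240x^3 + 900x^2 + 588x + 114
order-2 term: 40320x^3 + 16200x^2 + 80640x + 10800
order-3 term: 483840x + 64800
the series for exp(3(D ∘ ∇ + D ∘ Δ)) f terminates at order 3
exp(3(D ∘ ∇ + D ∘ Δ)) f = (8/3)x^7 + (5/2)x^6 + 672x^5 + 450x^4 + (127673/3)x^3 + 17102x^2 + 565068x + 75714

g(x) = (8/3)x^7 + (5/2)x^6 + 672x^5 + 450x^4 + (127673/3)x^3 + 17102x^2 + 565068x + 75714
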